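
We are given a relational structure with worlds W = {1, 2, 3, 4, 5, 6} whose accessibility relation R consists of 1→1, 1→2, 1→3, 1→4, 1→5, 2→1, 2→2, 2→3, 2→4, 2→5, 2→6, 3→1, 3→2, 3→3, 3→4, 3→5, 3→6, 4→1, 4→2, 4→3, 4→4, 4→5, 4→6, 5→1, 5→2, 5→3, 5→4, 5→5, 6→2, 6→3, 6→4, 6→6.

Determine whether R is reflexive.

Yes

Reflexive: yes — every world is R-related to itself.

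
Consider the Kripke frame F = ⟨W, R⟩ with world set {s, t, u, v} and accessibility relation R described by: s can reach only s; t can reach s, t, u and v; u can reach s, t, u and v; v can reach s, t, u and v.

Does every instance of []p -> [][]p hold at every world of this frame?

Yes

By correspondence theory, 4 is valid on a frame iff R is transitive.
Transitive: yes — every two-step R-path is closed by a direct edge.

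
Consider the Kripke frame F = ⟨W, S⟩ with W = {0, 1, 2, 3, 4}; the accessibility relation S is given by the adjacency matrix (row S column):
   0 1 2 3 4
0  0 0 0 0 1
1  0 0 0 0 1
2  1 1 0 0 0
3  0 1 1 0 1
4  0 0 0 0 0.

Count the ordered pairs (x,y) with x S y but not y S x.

7

Enumerating: (0,4), (1,4), (2,0), (2,1), (3,1), (3,2), (3,4).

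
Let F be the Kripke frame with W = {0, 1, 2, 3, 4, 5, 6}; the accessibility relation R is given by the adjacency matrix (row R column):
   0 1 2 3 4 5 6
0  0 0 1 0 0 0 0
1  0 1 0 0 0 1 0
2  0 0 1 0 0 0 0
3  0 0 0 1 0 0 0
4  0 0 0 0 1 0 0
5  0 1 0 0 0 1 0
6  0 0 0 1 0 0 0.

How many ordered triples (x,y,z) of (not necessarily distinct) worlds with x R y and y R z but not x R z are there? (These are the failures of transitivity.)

R is transitive; there are no such tuples.

0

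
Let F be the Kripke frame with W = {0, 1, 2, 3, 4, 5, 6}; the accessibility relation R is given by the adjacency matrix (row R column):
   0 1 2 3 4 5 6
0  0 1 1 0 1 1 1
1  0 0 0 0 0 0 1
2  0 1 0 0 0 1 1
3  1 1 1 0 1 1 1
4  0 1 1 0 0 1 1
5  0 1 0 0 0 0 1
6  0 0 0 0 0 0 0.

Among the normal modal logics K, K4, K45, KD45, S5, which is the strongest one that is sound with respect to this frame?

K4

Transitive (axiom 4): yes — every two-step R-path is closed by a direct edge.
Euclidean (axiom 5): no — 0 R 1 and 0 R 2, but not 1 R 2.
Serial (axiom D): no — 6 has no R-successor.
Reflexive (axiom T): no — 0 is not related to itself.
So F validates K, K4; K45 would additionally require R to be Euclidean. The strongest is K4.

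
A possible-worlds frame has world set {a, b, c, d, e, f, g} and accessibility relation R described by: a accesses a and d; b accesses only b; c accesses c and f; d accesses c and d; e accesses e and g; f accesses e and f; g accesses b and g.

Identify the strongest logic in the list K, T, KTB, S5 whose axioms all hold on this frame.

Reflexive (axiom T): yes — every world is R-related to itself.
Symmetric (axiom B): no — a R d but not d R a.
Euclidean (axiom 5): no — a R d and a R a, but not d R a.
So F validates K, T; KTB would additionally require R to be symmetric. The strongest is T.

T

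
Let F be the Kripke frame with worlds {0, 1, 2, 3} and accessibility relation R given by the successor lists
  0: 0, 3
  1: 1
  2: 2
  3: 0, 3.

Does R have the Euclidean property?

Euclidean: yes — any two successors of a common world are R-related.

Yes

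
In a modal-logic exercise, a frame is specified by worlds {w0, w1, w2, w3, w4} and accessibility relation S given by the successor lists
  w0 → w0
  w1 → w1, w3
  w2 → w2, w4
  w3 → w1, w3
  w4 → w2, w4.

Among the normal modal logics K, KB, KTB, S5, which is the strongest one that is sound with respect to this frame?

Symmetric (axiom B): yes — every pair in S has its reverse in S.
Reflexive (axiom T): yes — every world is S-related to itself.
Euclidean (axiom 5): yes — any two successors of a common world are S-related.
So F validates K, KB, KTB, S5. The strongest is S5.

S5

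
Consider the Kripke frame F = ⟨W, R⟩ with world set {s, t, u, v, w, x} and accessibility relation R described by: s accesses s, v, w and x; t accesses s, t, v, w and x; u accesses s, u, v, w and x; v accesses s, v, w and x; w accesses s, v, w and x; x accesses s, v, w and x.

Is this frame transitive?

Transitive: yes — every two-step R-path is closed by a direct edge.

Yes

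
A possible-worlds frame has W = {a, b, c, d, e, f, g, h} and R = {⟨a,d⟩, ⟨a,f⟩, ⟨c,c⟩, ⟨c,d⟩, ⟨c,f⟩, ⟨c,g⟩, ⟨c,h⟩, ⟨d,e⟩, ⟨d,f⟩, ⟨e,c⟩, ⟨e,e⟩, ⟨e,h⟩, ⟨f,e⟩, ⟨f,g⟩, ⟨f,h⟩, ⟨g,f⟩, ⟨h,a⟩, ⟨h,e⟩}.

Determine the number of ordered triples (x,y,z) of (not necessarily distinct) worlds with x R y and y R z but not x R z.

26

Enumerating: (a,d,e), (a,f,e), (a,f,g), (a,f,h), (c,d,e), (c,f,e), (c,h,a), (c,h,e), (d,e,c), (d,e,h), (d,f,g), (d,f,h), … and 14 more.
Total: 26.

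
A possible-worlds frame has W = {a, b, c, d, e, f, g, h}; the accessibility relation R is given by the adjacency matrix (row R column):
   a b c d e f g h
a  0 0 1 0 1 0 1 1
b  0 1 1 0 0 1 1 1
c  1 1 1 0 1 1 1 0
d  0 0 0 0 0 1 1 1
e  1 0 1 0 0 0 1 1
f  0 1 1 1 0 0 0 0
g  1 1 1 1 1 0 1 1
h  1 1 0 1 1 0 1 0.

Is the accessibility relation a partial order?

No

Reflexive: no — a is not related to itself.
Transitive: no — a R c and c R b, but not a R b.
Antisymmetric: no — a R c and c R a with a ≠ c.
So R is not a partial order.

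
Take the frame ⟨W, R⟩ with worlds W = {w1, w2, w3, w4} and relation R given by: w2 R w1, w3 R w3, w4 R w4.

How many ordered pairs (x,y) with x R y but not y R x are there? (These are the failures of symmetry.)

Enumerating: (w2,w1).

1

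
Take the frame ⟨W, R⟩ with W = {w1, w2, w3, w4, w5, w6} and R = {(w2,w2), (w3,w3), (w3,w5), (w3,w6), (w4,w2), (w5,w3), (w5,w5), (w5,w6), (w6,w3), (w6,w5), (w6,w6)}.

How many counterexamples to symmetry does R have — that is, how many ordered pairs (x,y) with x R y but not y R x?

Enumerating: (w4,w2).

1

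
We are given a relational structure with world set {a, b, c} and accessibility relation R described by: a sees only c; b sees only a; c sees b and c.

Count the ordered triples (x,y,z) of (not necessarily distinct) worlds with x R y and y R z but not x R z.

3

Enumerating: (a,c,b), (b,a,c), (c,b,a).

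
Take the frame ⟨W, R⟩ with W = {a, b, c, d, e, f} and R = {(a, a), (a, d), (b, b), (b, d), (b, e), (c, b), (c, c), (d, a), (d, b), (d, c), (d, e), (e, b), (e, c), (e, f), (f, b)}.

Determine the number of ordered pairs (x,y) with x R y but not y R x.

6

Enumerating: (c,b), (d,c), (d,e), (e,c), (e,f), (f,b).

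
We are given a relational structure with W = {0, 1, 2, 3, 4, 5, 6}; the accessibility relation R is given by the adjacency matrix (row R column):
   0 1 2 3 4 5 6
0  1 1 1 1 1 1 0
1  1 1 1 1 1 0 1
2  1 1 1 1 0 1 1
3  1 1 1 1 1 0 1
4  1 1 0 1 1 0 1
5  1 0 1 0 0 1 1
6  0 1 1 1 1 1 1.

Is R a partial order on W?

Reflexive: yes — every world is R-related to itself.
Transitive: no — 0 R 1 and 1 R 6, but not 0 R 6.
Antisymmetric: no — 0 R 1 and 1 R 0 with 0 ≠ 1.
So R is not a partial order.

No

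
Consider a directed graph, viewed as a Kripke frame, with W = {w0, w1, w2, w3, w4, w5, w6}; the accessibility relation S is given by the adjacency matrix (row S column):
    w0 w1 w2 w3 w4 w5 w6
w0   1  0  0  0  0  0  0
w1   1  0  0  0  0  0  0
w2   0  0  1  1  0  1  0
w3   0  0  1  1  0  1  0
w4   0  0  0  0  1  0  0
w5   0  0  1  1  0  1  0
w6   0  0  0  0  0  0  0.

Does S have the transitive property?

Transitive: yes — every two-step S-path is closed by a direct edge.

Yes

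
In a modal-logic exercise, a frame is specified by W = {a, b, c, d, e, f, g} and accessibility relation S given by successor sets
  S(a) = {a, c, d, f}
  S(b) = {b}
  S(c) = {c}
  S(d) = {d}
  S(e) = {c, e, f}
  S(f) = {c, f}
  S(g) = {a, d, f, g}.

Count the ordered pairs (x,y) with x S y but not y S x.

Enumerating: (a,c), (a,d), (a,f), (e,c), (e,f), (f,c), (g,a), (g,d), (g,f).

9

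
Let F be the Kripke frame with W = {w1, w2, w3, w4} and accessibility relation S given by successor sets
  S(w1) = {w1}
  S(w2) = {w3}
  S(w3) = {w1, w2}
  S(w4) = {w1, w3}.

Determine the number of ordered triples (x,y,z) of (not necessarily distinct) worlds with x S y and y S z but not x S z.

Enumerating: (w2,w3,w1), (w2,w3,w2), (w3,w2,w3), (w4,w3,w2).

4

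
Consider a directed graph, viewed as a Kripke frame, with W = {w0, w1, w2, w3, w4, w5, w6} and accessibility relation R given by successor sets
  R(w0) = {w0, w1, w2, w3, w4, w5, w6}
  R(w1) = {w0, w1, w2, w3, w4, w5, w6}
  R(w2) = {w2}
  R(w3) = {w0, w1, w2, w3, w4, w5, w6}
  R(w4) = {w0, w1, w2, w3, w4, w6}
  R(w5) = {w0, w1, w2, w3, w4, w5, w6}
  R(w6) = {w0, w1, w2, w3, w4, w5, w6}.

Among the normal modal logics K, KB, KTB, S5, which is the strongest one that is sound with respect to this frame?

K

Symmetric (axiom B): no — w0 R w2 but not w2 R w0.
Reflexive (axiom T): yes — every world is R-related to itself.
Euclidean (axiom 5): no — w0 R w2 and w0 R w1, but not w2 R w1.
So F validates K; KB would additionally require R to be symmetric. The strongest is K.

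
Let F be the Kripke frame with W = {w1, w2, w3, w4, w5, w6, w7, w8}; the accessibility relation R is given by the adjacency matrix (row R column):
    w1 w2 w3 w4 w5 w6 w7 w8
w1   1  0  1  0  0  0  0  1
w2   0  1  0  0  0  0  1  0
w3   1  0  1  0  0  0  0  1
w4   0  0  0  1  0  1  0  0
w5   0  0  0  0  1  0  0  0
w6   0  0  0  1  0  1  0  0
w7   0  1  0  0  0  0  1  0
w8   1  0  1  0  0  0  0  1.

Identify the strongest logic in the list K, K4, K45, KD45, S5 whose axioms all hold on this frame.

S5

Transitive (axiom 4): yes — every two-step R-path is closed by a direct edge.
Euclidean (axiom 5): yes — any two successors of a common world are R-related.
Serial (axiom D): yes — every world has a successor (e.g. w1 R w1).
Reflexive (axiom T): yes — every world is R-related to itself.
So F validates K, K4, K45, KD45, S5. The strongest is S5.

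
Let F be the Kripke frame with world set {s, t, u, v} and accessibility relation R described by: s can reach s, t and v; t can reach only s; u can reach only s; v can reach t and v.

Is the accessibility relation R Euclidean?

Euclidean: no — s R t and s R v, but not t R v.

No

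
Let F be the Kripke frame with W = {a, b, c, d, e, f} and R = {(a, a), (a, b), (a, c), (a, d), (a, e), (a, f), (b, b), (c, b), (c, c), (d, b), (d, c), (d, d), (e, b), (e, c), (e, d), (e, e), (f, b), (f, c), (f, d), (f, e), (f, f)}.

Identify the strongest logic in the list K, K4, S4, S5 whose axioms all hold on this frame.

S4

Transitive (axiom 4): yes — every two-step R-path is closed by a direct edge.
Reflexive (axiom T): yes — every world is R-related to itself.
Euclidean (axiom 5): no — a R b and a R c, but not b R c.
So F validates K, K4, S4; S5 would additionally require R to be Euclidean. The strongest is S4.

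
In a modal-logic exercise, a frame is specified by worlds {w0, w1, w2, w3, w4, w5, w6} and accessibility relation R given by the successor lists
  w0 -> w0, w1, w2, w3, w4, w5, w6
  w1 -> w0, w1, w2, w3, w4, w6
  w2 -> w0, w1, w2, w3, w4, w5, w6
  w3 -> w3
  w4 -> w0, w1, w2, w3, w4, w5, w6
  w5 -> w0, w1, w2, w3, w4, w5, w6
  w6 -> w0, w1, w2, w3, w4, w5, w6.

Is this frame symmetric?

Symmetric: no — w0 R w3 but not w3 R w0.

No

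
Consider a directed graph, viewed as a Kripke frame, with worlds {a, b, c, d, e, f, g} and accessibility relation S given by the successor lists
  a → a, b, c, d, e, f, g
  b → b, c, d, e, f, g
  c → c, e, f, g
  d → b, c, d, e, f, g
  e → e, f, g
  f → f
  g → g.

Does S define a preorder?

Yes

Reflexive: yes — every world is S-related to itself.
Transitive: yes — every two-step S-path is closed by a direct edge.
So S is a preorder.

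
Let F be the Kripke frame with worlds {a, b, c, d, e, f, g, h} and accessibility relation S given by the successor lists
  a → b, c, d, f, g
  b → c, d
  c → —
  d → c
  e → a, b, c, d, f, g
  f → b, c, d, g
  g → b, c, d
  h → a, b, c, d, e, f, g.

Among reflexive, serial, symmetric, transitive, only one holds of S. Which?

transitive

Reflexive: no — a is not related to itself.
Serial: no — c has no S-successor.
Symmetric: no — a S b but not b S a.
Transitive: yes — every two-step S-path is closed by a direct edge.
Only transitive holds.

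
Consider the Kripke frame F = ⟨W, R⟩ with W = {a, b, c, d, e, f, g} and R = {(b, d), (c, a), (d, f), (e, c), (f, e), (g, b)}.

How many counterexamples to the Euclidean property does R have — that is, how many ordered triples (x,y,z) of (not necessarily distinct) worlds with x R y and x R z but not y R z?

Enumerating: (b,d,d), (c,a,a), (d,f,f), (e,c,c), (f,e,e), (g,b,b).

6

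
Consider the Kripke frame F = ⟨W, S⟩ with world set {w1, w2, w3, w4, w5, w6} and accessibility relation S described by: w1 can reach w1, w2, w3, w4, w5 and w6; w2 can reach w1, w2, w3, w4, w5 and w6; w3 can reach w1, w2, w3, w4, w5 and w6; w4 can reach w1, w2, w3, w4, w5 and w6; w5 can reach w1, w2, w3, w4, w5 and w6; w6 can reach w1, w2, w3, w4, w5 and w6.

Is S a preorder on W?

Yes

Reflexive: yes — every world is S-related to itself.
Transitive: yes — every two-step S-path is closed by a direct edge.
So S is a preorder.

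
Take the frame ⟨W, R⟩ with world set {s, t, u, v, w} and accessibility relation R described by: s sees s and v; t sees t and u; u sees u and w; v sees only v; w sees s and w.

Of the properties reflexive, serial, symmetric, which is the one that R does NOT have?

Reflexive: yes — every world is R-related to itself.
Serial: yes — every world has a successor (e.g. s R s).
Symmetric: no — s R v but not v R s.
Only symmetric fails.

symmetric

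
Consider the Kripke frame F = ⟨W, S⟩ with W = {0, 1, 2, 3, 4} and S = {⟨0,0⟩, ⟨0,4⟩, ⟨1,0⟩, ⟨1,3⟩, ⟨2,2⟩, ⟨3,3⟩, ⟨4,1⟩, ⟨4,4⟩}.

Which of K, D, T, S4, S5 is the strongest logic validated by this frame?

Serial (axiom D): yes — every world has a successor (e.g. 0 S 0).
Reflexive (axiom T): no — 1 is not related to itself.
Transitive (axiom 4): no — 0 S 4 and 4 S 1, but not 0 S 1.
Euclidean (axiom 5): no — 1 S 0 and 1 S 3, but not 0 S 3.
So F validates K, D; T would additionally require S to be reflexive. The strongest is D.

D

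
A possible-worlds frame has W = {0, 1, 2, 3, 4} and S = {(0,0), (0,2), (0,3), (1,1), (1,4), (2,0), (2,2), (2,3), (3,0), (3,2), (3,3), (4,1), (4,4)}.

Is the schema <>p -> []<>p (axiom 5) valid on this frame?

By correspondence theory, 5 is valid on a frame iff S is Euclidean.
Euclidean: yes — any two successors of a common world are S-related.

Yes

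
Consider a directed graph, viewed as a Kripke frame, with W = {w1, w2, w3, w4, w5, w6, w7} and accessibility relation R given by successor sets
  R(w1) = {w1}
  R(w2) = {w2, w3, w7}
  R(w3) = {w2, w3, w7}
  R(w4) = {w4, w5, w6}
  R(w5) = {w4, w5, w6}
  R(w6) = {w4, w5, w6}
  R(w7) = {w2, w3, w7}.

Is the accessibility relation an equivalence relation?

Reflexive: yes — every world is R-related to itself.
Symmetric: yes — every pair in R has its reverse in R.
Transitive: yes — every two-step R-path is closed by a direct edge.
So R is an equivalence relation.

Yes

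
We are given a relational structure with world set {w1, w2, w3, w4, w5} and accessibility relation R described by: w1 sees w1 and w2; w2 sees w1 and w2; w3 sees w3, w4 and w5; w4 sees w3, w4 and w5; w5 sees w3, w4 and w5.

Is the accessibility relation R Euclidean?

Yes

Euclidean: yes — any two successors of a common world are R-related.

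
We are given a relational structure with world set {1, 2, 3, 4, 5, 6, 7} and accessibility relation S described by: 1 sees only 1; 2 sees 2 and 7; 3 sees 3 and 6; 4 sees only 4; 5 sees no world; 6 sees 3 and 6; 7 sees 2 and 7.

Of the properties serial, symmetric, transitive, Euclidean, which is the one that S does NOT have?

Serial: no — 5 has no S-successor.
Symmetric: yes — every pair in S has its reverse in S.
Transitive: yes — every two-step S-path is closed by a direct edge.
Euclidean: yes — any two successors of a common world are S-related.
Only serial fails.

serial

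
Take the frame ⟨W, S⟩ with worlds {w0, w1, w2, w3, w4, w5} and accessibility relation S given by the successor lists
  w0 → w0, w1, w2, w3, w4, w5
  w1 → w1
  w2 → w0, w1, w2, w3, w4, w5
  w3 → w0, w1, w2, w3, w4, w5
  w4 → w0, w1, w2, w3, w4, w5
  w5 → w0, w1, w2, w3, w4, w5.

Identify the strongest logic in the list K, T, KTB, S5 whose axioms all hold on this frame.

Reflexive (axiom T): yes — every world is S-related to itself.
Symmetric (axiom B): no — w0 S w1 but not w1 S w0.
Euclidean (axiom 5): no — w0 S w1 and w0 S w2, but not w1 S w2.
So F validates K, T; KTB would additionally require S to be symmetric. The strongest is T.

T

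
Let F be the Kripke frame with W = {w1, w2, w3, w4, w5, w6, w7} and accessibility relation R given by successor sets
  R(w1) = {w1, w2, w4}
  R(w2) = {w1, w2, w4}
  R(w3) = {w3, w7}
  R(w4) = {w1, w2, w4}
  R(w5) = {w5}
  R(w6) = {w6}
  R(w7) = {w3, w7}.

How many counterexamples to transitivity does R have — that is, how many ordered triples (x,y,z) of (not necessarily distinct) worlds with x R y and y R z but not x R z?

R is transitive; there are no such tuples.

0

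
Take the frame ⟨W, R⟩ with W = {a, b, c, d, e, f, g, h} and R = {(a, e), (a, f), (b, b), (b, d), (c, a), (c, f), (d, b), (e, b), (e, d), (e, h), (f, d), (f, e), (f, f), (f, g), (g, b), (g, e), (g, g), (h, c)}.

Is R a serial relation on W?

Serial: yes — every world has a successor (e.g. a R e).

Yes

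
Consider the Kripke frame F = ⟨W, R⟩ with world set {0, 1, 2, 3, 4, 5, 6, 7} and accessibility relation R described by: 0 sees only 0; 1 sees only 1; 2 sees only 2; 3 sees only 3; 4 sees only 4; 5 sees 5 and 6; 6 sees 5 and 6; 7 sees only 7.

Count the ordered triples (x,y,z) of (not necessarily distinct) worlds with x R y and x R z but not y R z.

R is Euclidean; there are no such tuples.

0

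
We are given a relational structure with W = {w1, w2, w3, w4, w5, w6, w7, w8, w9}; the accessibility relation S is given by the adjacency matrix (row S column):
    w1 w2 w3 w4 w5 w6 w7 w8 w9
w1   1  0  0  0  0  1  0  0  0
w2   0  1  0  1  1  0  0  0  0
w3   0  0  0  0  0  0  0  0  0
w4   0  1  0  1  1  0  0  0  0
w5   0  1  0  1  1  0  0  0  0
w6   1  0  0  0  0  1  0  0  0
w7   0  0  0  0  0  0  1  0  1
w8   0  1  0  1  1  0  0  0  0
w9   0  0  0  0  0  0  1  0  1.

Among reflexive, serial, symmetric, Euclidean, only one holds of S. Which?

Reflexive: no — w3 is not related to itself.
Serial: no — w3 has no S-successor.
Symmetric: no — w8 S w2 but not w2 S w8.
Euclidean: yes — any two successors of a common world are S-related.
Only Euclidean holds.

Euclidean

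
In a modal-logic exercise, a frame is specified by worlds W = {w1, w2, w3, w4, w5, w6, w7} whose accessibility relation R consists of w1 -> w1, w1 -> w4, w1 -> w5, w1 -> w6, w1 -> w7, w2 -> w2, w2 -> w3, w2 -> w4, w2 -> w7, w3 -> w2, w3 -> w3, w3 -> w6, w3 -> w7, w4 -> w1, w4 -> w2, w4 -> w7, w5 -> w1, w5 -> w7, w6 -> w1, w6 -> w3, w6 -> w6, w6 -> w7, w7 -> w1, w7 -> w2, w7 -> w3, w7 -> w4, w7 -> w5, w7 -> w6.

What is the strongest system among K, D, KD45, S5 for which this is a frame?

D

Serial (axiom D): yes — every world has a successor (e.g. w1 R w1).
Euclidean (axiom 5): no — w1 R w4 and w1 R w5, but not w4 R w5.
Transitive (axiom 4): no — w1 R w4 and w4 R w2, but not w1 R w2.
Reflexive (axiom T): no — w4 is not related to itself.
So F validates K, D; KD45 would additionally require R to be Euclidean and transitive. The strongest is D.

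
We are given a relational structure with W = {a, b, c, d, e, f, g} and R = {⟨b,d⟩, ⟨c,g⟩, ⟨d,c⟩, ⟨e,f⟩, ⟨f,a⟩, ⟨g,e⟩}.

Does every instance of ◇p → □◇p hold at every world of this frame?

No

The schema 5 characterises exactly the Euclidean frames.
Euclidean: no — b R d and b R d, but not d R d.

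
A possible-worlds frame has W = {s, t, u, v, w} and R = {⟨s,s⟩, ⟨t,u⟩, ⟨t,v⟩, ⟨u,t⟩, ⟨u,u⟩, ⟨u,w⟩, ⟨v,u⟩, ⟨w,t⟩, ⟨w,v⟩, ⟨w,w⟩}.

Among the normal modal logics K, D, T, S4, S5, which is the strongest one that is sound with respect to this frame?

Serial (axiom D): yes — every world has a successor (e.g. s R s).
Reflexive (axiom T): no — t is not related to itself.
Transitive (axiom 4): no — t R u and u R w, but not t R w.
Euclidean (axiom 5): no — t R u and t R v, but not u R v.
So F validates K, D; T would additionally require R to be reflexive. The strongest is D.

D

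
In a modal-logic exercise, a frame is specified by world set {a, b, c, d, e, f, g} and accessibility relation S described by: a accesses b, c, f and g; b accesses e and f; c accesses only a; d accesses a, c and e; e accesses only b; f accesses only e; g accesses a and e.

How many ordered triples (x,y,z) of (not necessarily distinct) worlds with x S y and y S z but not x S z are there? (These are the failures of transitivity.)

22

Enumerating: (a,b,e), (a,c,a), (a,f,e), (a,g,a), (a,g,e), (b,e,b), (c,a,b), (c,a,c), (c,a,f), (c,a,g), (d,a,b), (d,a,f), … and 10 more.
Total: 22.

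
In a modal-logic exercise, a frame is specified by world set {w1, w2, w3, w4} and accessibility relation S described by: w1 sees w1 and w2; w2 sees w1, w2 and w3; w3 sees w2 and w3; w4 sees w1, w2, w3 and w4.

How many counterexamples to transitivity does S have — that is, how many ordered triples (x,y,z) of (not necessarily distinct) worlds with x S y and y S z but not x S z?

2

Enumerating: (w1,w2,w3), (w3,w2,w1).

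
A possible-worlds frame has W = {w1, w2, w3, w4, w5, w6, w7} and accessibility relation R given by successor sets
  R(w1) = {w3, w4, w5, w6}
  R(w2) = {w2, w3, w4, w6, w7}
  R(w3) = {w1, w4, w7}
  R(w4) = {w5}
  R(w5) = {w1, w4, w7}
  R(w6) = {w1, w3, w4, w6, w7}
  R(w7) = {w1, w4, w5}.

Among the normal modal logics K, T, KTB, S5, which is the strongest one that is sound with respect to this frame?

K

Reflexive (axiom T): no — w1 is not related to itself.
Symmetric (axiom B): no — w1 R w4 but not w4 R w1.
Euclidean (axiom 5): no — w1 R w3 and w1 R w5, but not w3 R w5.
So F validates K; T would additionally require R to be reflexive. The strongest is K.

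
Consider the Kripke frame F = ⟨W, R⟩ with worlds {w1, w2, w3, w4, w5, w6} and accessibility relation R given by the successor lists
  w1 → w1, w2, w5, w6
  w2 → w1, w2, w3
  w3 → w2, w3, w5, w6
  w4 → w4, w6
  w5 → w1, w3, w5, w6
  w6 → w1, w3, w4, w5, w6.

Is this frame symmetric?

Symmetric: yes — every pair in R has its reverse in R.

Yes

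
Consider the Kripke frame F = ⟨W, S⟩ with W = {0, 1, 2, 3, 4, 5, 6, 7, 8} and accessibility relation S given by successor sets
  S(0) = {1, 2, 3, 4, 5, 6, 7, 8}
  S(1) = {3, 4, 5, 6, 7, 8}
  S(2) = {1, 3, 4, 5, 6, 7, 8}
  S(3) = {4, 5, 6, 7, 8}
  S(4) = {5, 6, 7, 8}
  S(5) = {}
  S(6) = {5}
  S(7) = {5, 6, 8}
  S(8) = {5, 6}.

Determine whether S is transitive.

Yes

Transitive: yes — every two-step S-path is closed by a direct edge.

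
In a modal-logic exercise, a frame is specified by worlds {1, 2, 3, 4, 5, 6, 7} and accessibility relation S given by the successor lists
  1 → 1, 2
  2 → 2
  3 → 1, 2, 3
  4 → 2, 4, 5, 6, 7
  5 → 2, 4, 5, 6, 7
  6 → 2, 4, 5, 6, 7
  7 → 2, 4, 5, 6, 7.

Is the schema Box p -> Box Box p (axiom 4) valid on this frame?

The schema 4 characterises exactly the transitive frames.
Transitive: yes — every two-step S-path is closed by a direct edge.

Yes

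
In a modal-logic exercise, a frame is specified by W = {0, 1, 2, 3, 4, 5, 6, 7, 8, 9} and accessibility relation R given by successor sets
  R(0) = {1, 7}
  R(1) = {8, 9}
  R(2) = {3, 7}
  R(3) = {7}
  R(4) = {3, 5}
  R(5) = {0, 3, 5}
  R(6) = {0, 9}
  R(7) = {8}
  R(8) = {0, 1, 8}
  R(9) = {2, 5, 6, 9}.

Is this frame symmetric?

No

Symmetric: no — 0 R 1 but not 1 R 0.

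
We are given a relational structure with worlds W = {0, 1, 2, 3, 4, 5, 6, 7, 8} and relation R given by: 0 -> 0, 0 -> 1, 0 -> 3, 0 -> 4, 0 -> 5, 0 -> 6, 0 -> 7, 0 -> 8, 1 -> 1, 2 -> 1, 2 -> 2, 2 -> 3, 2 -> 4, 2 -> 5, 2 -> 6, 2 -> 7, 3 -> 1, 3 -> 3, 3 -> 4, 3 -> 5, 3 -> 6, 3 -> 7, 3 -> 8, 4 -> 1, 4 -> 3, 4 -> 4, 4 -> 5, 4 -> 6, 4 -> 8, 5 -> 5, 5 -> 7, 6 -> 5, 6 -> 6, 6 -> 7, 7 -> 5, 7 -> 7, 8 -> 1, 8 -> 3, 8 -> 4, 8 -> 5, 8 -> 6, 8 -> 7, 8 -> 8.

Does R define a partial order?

Reflexive: yes — every world is R-related to itself.
Transitive: no — 2 R 3 and 3 R 8, but not 2 R 8.
Antisymmetric: no — 3 R 4 and 4 R 3 with 3 ≠ 4.
So R is not a partial order.

No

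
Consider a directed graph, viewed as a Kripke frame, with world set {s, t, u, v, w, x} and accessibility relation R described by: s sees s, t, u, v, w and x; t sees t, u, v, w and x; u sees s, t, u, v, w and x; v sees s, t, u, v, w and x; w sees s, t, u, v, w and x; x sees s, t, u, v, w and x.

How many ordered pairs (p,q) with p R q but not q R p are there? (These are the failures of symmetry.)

1

Enumerating: (s,t).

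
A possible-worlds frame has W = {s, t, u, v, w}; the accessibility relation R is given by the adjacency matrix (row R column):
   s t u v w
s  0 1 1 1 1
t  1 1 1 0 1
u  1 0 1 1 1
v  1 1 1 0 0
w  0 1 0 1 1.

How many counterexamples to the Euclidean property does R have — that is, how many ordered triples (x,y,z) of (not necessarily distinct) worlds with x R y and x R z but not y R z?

Enumerating: (s,t,v), (s,u,t), (s,v,v), (s,v,w), (s,w,u), (t,s,s), (t,u,t), (t,w,s), (t,w,u), (u,s,s), (u,v,v), (u,v,w), … and 7 more.
Total: 19.

19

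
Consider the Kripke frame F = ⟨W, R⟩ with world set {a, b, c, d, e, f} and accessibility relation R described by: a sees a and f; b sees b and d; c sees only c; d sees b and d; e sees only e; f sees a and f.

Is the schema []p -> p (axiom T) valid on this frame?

By correspondence theory, T is valid on a frame iff R is reflexive.
Reflexive: yes — every world is R-related to itself.

Yes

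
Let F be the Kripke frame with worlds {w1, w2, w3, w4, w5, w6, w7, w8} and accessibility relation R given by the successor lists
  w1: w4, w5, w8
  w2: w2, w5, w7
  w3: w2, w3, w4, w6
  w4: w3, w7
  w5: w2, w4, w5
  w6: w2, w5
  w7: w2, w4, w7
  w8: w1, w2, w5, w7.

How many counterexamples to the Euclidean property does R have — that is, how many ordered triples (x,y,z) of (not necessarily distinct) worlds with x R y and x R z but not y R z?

34

Enumerating: (w1,w4,w4), (w1,w4,w5), (w1,w4,w8), (w1,w5,w8), (w1,w8,w4), (w1,w8,w8), (w2,w5,w7), (w2,w7,w5), (w3,w2,w3), (w3,w2,w4), (w3,w2,w6), (w3,w4,w2), … and 22 more.
Total: 34.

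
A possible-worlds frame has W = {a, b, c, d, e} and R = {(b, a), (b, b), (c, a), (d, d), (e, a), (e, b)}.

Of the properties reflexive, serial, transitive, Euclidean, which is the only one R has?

Reflexive: no — a is not related to itself.
Serial: no — a has no R-successor.
Transitive: yes — every two-step R-path is closed by a direct edge.
Euclidean: no — e R a and e R b, but not a R b.
Only transitive holds.

transitive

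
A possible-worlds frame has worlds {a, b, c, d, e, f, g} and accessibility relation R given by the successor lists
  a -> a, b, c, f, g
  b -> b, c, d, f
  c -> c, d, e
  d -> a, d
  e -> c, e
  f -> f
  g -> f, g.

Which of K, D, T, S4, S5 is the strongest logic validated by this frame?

Serial (axiom D): yes — every world has a successor (e.g. a R a).
Reflexive (axiom T): yes — every world is R-related to itself.
Transitive (axiom 4): no — a R b and b R d, but not a R d.
Euclidean (axiom 5): no — a R b and a R g, but not b R g.
So F validates K, D, T; S4 would additionally require R to be transitive. The strongest is T.

T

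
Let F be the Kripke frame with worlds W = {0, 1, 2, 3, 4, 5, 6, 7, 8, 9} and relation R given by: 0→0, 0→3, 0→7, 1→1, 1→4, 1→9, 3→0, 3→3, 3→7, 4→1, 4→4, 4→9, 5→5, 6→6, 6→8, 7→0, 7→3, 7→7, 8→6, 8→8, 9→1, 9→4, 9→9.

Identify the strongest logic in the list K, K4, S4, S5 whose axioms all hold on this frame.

K4

Transitive (axiom 4): yes — every two-step R-path is closed by a direct edge.
Reflexive (axiom T): no — 2 is not related to itself.
Euclidean (axiom 5): yes — any two successors of a common world are R-related.
So F validates K, K4; S4 would additionally require R to be reflexive. The strongest is K4.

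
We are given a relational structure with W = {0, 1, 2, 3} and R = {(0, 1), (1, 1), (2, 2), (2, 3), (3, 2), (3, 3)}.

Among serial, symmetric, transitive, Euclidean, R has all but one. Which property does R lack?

Serial: yes — every world has a successor (e.g. 0 R 1).
Symmetric: no — 0 R 1 but not 1 R 0.
Transitive: yes — every two-step R-path is closed by a direct edge.
Euclidean: yes — any two successors of a common world are R-related.
Only symmetric fails.

symmetric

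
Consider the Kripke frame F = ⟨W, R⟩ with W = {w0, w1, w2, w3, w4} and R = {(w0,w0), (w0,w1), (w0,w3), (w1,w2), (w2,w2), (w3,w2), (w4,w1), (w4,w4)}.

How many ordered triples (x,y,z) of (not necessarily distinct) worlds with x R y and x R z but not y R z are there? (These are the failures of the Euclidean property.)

Enumerating: (w0,w1,w0), (w0,w1,w1), (w0,w1,w3), (w0,w3,w0), (w0,w3,w1), (w0,w3,w3), (w4,w1,w1), (w4,w1,w4).

8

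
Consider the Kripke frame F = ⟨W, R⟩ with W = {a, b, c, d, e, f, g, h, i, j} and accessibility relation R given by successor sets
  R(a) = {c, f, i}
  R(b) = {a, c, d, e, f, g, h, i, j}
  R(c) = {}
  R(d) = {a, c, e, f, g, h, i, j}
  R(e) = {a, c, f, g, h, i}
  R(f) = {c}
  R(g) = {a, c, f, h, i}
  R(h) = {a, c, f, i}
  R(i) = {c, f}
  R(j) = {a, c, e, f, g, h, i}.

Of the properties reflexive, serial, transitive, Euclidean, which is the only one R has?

transitive

Reflexive: no — a is not related to itself.
Serial: no — c has no R-successor.
Transitive: yes — every two-step R-path is closed by a direct edge.
Euclidean: no — a R c and a R f, but not c R f.
Only transitive holds.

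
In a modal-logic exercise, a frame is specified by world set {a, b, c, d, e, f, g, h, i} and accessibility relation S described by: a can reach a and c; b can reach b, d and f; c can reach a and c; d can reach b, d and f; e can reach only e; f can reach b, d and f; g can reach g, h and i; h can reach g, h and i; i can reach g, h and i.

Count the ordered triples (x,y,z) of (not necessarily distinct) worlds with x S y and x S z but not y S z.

0

S is Euclidean; there are no such tuples.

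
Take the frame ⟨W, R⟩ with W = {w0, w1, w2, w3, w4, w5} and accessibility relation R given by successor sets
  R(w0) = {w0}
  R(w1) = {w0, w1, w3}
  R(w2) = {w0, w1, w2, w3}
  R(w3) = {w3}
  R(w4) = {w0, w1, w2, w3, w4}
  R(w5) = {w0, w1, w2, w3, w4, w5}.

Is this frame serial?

Yes

Serial: yes — every world has a successor (e.g. w0 R w0).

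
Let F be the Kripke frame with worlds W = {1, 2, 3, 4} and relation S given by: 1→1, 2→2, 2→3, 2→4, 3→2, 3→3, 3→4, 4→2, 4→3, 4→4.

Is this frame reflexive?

Reflexive: yes — every world is S-related to itself.

Yes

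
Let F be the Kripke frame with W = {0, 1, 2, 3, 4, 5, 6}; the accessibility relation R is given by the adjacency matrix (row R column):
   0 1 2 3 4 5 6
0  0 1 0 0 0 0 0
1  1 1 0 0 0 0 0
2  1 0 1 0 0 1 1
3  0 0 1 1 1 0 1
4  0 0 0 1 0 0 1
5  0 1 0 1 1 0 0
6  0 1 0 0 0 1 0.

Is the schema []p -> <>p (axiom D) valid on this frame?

Yes

The schema D characterises exactly the serial frames.
Serial: yes — every world has a successor (e.g. 0 R 1).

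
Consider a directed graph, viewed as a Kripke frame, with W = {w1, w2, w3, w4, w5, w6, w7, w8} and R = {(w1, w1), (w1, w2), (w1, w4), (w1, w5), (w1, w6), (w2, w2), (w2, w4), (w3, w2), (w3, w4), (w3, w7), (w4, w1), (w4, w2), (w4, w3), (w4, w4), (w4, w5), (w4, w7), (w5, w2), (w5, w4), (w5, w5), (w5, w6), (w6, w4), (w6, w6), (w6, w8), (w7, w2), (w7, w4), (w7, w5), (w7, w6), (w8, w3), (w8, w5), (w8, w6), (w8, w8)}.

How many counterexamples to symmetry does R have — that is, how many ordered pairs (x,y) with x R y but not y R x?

Enumerating: (w1,w2), (w1,w5), (w1,w6), (w3,w2), (w3,w7), (w5,w2), (w5,w6), (w6,w4), (w7,w2), (w7,w5), (w7,w6), (w8,w3), (w8,w5).

13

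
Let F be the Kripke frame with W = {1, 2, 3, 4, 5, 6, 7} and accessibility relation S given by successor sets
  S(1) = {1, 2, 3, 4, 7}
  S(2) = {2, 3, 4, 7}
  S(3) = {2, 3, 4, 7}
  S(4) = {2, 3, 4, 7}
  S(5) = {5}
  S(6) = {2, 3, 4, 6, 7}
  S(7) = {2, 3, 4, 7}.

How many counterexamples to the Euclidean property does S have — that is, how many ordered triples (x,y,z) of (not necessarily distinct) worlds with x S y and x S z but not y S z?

Enumerating: (1,2,1), (1,3,1), (1,4,1), (1,7,1), (6,2,6), (6,3,6), (6,4,6), (6,7,6).

8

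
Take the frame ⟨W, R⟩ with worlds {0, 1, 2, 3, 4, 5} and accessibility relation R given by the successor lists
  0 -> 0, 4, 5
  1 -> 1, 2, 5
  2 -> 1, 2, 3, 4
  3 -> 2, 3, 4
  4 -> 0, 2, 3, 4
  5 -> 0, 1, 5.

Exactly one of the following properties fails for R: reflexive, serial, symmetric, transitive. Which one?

Reflexive: yes — every world is R-related to itself.
Serial: yes — every world has a successor (e.g. 0 R 0).
Symmetric: yes — every pair in R has its reverse in R.
Transitive: no — 0 R 4 and 4 R 2, but not 0 R 2.
Only transitive fails.

transitive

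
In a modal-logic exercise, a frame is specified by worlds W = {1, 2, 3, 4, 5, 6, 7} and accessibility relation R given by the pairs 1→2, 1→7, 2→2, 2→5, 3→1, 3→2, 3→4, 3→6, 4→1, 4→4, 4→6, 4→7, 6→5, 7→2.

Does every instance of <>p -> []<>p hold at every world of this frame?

Axiom 5 corresponds to the accessibility relation being Euclidean.
Euclidean: no — 1 R 2 and 1 R 7, but not 2 R 7.

No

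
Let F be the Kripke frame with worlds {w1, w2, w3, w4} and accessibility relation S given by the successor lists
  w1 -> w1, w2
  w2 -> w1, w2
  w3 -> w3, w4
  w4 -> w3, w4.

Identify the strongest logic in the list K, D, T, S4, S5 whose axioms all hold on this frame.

S5

Serial (axiom D): yes — every world has a successor (e.g. w1 S w1).
Reflexive (axiom T): yes — every world is S-related to itself.
Transitive (axiom 4): yes — every two-step S-path is closed by a direct edge.
Euclidean (axiom 5): yes — any two successors of a common world are S-related.
So F validates K, D, T, S4, S5. The strongest is S5.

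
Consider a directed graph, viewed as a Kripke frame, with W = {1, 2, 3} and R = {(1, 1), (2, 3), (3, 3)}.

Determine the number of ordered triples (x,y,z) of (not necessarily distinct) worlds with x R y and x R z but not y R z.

R is Euclidean; there are no such tuples.

0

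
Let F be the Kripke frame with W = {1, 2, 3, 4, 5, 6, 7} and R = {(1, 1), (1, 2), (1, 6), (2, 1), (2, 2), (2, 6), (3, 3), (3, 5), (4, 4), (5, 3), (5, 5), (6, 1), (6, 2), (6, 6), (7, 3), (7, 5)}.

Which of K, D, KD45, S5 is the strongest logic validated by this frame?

KD45

Serial (axiom D): yes — every world has a successor (e.g. 1 R 1).
Euclidean (axiom 5): yes — any two successors of a common world are R-related.
Transitive (axiom 4): yes — every two-step R-path is closed by a direct edge.
Reflexive (axiom T): no — 7 is not related to itself.
So F validates K, D, KD45; S5 would additionally require R to be reflexive. The strongest is KD45.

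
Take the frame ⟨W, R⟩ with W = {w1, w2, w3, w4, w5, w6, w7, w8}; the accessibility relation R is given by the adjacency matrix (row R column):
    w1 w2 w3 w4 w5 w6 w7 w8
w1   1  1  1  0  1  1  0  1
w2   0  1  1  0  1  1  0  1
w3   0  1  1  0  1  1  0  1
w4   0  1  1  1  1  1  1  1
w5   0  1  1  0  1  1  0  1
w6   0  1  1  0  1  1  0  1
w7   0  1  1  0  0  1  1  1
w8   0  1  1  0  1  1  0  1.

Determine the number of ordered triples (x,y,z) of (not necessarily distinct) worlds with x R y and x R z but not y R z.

21

Enumerating: (w1,w2,w1), (w1,w3,w1), (w1,w5,w1), (w1,w6,w1), (w1,w8,w1), (w4,w2,w4), (w4,w2,w7), (w4,w3,w4), (w4,w3,w7), (w4,w5,w4), (w4,w5,w7), (w4,w6,w4), … and 9 more.
Total: 21.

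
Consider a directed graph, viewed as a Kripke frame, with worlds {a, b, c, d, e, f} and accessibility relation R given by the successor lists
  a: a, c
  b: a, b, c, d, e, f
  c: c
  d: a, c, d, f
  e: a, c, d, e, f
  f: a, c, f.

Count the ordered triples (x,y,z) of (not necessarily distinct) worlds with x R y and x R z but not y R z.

Enumerating: (a,c,a), (b,a,b), (b,a,d), (b,a,e), (b,a,f), (b,c,a), (b,c,b), (b,c,d), (b,c,e), (b,c,f), (b,d,b), (b,d,e), … and 23 more.
Total: 35.

35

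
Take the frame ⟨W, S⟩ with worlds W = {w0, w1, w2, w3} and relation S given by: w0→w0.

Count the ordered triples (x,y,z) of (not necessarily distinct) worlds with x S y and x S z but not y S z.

S is Euclidean; there are no such tuples.

0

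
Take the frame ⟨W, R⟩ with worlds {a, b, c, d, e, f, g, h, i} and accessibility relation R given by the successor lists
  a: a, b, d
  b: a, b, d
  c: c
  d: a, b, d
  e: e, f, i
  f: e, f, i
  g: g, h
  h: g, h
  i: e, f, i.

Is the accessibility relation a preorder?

Yes

Reflexive: yes — every world is R-related to itself.
Transitive: yes — every two-step R-path is closed by a direct edge.
So R is a preorder.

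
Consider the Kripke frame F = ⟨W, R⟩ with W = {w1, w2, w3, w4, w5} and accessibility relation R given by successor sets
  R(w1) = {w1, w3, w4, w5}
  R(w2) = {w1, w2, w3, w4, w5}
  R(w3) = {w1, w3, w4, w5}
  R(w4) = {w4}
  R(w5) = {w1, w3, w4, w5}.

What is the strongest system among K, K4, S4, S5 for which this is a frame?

S4

Transitive (axiom 4): yes — every two-step R-path is closed by a direct edge.
Reflexive (axiom T): yes — every world is R-related to itself.
Euclidean (axiom 5): no — w1 R w4 and w1 R w3, but not w4 R w3.
So F validates K, K4, S4; S5 would additionally require R to be Euclidean. The strongest is S4.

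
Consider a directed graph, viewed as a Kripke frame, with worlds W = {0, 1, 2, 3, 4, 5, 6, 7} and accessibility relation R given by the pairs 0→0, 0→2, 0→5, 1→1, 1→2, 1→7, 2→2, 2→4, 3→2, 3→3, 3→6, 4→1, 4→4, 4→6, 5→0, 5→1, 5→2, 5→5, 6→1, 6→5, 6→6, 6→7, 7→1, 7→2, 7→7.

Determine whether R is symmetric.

Symmetric: no — 0 R 2 but not 2 R 0.

No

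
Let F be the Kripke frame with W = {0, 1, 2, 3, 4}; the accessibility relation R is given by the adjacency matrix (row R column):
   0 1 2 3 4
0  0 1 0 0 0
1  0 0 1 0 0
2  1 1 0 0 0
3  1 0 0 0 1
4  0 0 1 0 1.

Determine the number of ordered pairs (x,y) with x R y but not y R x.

Enumerating: (0,1), (2,0), (3,0), (3,4), (4,2).

5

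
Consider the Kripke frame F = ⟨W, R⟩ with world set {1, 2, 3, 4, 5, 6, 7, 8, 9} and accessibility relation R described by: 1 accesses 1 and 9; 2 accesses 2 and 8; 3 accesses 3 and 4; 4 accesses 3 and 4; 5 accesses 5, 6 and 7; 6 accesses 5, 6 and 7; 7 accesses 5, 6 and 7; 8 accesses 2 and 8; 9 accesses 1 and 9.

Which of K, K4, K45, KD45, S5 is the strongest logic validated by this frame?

S5

Transitive (axiom 4): yes — every two-step R-path is closed by a direct edge.
Euclidean (axiom 5): yes — any two successors of a common world are R-related.
Serial (axiom D): yes — every world has a successor (e.g. 1 R 1).
Reflexive (axiom T): yes — every world is R-related to itself.
So F validates K, K4, K45, KD45, S5. The strongest is S5.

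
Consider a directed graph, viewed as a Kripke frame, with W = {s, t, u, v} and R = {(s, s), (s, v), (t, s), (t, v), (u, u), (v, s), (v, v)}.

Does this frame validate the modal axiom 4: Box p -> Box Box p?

Yes

The schema 4 characterises exactly the transitive frames.
Transitive: yes — every two-step R-path is closed by a direct edge.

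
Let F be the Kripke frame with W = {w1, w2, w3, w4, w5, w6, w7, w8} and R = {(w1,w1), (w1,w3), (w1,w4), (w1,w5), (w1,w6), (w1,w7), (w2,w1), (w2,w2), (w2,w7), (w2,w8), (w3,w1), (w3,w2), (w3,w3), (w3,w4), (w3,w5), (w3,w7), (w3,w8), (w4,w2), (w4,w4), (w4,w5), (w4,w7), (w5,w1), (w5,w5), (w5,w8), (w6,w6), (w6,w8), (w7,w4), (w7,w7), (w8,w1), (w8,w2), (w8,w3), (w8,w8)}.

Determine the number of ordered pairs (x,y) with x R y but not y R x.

Enumerating: (w1,w4), (w1,w6), (w1,w7), (w2,w1), (w2,w7), (w3,w2), (w3,w4), (w3,w5), (w3,w7), (w4,w2), (w4,w5), (w5,w8), (w6,w8), (w8,w1).

14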